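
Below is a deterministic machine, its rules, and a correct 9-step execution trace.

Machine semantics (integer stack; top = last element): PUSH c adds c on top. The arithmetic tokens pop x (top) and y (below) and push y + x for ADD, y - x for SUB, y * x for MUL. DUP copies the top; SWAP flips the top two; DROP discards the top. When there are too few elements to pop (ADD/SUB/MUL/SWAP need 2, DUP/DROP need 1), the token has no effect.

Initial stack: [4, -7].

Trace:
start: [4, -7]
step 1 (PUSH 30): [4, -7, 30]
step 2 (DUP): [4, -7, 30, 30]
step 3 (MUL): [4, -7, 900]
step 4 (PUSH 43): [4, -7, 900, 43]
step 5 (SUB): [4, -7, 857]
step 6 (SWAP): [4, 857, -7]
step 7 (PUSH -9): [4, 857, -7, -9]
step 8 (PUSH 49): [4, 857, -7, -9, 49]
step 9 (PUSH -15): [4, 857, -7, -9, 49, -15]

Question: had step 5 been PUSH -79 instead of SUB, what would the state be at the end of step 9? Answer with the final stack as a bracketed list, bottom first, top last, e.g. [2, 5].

(re-executing from step 5 with the substitution; state before step 5: [4, -7, 900, 43])
step 5 (PUSH -79): [4, -7, 900, 43, -79]
step 6 (SWAP): [4, -7, 900, -79, 43]
step 7 (PUSH -9): [4, -7, 900, -79, 43, -9]
step 8 (PUSH 49): [4, -7, 900, -79, 43, -9, 49]
step 9 (PUSH -15): [4, -7, 900, -79, 43, -9, 49, -15]

[4, -7, 900, -79, 43, -9, 49, -15]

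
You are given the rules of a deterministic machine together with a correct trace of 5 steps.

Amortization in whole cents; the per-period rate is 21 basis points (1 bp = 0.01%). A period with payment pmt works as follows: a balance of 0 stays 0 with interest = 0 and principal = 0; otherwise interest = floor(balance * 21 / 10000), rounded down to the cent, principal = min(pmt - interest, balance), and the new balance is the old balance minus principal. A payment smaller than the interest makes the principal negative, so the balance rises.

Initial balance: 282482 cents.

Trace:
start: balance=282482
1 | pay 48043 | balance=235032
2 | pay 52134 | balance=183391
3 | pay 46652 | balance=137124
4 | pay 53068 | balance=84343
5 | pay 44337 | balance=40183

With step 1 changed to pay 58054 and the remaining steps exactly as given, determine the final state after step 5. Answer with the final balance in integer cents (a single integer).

(re-executing from step 1 with the substitution; state before step 1: balance=282482)
1 | pay 58054 | balance=225021
2 | pay 52134 | balance=173359
3 | pay 46652 | balance=127071
4 | pay 53068 | balance=74269
5 | pay 44337 | balance=30087

30087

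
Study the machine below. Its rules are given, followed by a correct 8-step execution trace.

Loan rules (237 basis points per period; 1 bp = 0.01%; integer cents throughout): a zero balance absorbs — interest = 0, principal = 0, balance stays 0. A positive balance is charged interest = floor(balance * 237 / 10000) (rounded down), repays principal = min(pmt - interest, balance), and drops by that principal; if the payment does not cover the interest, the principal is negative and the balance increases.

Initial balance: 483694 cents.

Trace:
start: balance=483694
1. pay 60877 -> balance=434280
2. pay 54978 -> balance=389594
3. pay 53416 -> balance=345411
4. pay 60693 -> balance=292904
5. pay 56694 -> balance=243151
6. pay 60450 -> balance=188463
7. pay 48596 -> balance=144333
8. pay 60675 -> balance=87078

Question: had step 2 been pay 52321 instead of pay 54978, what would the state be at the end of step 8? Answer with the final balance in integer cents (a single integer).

90136

(re-executing from step 2 with the substitution; state before step 2: balance=434280)
2. pay 52321 -> balance=392251
3. pay 53416 -> balance=348131
4. pay 60693 -> balance=295688
5. pay 56694 -> balance=246001
6. pay 60450 -> balance=191381
7. pay 48596 -> balance=147320
8. pay 60675 -> balance=90136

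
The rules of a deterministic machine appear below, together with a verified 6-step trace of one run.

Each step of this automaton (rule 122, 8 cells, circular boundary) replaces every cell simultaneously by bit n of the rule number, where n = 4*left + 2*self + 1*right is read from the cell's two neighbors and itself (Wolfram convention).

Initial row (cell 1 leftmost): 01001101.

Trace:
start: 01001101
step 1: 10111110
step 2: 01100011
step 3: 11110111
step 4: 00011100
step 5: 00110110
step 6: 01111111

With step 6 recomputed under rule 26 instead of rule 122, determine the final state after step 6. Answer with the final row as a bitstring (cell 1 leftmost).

01100101

(re-executing step 6 under rule 26; state before step 6: 00110110)
step 6: 01100101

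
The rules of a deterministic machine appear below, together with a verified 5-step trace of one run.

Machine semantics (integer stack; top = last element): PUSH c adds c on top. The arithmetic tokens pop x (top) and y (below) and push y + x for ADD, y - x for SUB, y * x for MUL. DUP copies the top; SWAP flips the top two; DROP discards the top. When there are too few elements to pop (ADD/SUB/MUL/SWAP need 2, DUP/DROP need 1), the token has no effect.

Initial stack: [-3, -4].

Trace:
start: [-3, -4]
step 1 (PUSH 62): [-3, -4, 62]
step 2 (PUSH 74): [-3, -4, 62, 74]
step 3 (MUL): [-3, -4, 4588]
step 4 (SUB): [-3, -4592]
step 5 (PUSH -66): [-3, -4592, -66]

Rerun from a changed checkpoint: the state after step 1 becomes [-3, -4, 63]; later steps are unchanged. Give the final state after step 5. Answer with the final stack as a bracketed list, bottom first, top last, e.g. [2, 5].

state after step 1 := [-3, -4, 63]
step 2 (PUSH 74): [-3, -4, 63, 74]
step 3 (MUL): [-3, -4, 4662]
step 4 (SUB): [-3, -4666]
step 5 (PUSH -66): [-3, -4666, -66]

[-3, -4666, -66]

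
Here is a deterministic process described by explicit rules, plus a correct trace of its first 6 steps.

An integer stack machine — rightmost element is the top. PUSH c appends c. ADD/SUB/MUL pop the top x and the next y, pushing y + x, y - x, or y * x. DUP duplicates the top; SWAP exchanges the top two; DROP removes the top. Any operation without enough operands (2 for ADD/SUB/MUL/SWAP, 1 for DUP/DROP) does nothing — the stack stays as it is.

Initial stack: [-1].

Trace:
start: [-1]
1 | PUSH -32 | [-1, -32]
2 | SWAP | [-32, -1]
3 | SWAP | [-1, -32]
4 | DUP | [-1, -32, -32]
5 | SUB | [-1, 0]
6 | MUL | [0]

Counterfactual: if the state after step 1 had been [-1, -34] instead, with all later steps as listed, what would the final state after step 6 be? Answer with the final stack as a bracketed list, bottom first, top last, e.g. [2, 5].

[0]

state after step 1 := [-1, -34]
2 | SWAP | [-34, -1]
3 | SWAP | [-1, -34]
4 | DUP | [-1, -34, -34]
5 | SUB | [-1, 0]
6 | MUL | [0]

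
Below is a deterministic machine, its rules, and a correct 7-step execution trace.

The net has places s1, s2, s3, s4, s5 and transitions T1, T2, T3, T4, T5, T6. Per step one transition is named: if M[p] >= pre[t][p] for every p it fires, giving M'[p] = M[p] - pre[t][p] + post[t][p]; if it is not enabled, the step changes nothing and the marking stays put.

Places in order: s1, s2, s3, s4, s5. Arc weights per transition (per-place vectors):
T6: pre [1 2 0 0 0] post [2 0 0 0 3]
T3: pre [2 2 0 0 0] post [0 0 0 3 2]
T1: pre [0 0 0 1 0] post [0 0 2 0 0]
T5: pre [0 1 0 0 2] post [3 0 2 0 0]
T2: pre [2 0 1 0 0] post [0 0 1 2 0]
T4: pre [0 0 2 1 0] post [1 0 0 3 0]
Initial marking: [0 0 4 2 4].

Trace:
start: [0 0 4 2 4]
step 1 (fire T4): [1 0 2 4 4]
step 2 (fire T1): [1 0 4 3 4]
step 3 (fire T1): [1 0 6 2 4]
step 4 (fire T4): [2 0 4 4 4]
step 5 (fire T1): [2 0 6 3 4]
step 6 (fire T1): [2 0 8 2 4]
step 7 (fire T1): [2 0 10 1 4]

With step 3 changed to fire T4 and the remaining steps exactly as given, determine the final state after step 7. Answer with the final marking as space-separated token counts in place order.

3 0 6 4 4

(re-executing from step 3 with the substitution; state before step 3: [1 0 4 3 4])
step 3 (fire T4): [2 0 2 5 4]
step 4 (fire T4): [3 0 0 7 4]
step 5 (fire T1): [3 0 2 6 4]
step 6 (fire T1): [3 0 4 5 4]
step 7 (fire T1): [3 0 6 4 4]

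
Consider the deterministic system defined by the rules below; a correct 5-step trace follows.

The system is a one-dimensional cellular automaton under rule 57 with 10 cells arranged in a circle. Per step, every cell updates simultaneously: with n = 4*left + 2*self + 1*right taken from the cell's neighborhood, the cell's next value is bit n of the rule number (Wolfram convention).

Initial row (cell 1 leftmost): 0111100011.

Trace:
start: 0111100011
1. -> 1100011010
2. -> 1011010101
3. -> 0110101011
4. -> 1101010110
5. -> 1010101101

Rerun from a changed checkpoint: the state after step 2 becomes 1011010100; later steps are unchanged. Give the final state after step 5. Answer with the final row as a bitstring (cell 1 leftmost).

1010101010

state after step 2 := 1011010100
3. -> 0110101010
4. -> 0101010101
5. -> 1010101010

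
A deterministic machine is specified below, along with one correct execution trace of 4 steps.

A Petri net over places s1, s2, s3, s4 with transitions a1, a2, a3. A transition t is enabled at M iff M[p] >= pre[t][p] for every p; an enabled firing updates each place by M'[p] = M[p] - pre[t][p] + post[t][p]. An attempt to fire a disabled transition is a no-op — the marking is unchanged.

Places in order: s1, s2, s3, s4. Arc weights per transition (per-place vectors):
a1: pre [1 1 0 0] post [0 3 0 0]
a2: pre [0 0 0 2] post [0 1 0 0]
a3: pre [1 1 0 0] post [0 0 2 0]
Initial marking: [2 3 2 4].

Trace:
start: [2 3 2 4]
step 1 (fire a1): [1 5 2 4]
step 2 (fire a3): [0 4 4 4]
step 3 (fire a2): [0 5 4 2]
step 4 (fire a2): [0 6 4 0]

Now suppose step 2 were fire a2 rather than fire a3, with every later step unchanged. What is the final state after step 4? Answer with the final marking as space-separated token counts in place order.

1 7 2 0

(re-executing from step 2 with the substitution; state before step 2: [1 5 2 4])
step 2 (fire a2): [1 6 2 2]
step 3 (fire a2): [1 7 2 0]
step 4 (fire a2): [1 7 2 0]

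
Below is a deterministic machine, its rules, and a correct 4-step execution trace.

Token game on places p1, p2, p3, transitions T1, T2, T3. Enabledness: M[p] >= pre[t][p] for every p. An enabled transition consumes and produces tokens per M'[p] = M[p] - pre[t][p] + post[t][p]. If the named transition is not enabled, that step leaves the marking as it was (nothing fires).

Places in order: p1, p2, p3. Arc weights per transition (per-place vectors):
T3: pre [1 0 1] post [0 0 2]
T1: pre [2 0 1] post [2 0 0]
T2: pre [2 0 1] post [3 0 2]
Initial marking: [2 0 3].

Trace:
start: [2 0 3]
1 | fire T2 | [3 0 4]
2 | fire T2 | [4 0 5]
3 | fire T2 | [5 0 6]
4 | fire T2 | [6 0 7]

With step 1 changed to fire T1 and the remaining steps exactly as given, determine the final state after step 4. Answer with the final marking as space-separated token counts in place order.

(re-executing from step 1 with the substitution; state before step 1: [2 0 3])
1 | fire T1 | [2 0 2]
2 | fire T2 | [3 0 3]
3 | fire T2 | [4 0 4]
4 | fire T2 | [5 0 5]

5 0 5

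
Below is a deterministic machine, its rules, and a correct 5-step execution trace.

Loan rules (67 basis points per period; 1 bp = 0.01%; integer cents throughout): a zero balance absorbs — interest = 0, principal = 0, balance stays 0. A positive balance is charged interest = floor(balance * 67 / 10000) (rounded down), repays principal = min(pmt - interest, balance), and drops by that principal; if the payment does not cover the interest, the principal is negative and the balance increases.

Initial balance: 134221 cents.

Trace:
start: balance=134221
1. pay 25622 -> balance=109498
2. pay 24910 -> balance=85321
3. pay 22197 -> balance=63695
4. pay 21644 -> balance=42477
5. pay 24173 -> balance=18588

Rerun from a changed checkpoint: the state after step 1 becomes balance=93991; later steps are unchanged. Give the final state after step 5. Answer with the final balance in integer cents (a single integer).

2662

state after step 1 := balance=93991
2. pay 24910 -> balance=69710
3. pay 22197 -> balance=47980
4. pay 21644 -> balance=26657
5. pay 24173 -> balance=2662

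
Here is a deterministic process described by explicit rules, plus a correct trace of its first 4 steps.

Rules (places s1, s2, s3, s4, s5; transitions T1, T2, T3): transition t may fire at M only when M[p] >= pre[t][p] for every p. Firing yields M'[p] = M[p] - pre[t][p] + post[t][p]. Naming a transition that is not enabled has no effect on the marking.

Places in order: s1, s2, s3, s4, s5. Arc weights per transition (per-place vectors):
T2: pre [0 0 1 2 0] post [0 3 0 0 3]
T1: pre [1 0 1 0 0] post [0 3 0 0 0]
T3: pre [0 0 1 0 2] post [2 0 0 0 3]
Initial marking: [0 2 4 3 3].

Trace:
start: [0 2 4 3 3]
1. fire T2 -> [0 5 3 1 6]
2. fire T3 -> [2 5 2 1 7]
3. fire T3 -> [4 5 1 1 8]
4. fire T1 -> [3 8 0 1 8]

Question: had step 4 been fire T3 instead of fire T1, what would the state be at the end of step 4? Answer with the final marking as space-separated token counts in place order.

6 5 0 1 9

(re-executing from step 4 with the substitution; state before step 4: [4 5 1 1 8])
4. fire T3 -> [6 5 0 1 9]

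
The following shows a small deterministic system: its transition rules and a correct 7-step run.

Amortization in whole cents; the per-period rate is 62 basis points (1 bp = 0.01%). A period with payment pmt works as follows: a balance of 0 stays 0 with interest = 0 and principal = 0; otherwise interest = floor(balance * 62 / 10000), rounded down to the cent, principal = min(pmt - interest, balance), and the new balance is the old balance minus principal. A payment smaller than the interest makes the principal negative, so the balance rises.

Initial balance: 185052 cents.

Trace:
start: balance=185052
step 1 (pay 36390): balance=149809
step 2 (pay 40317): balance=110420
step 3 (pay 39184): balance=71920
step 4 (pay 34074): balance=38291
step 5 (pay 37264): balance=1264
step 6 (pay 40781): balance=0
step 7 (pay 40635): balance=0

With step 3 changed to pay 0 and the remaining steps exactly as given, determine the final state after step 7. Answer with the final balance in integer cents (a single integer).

0

(re-executing from step 3 with the substitution; state before step 3: balance=110420)
step 3 (pay 0): balance=111104
step 4 (pay 34074): balance=77718
step 5 (pay 37264): balance=40935
step 6 (pay 40781): balance=407
step 7 (pay 40635): balance=0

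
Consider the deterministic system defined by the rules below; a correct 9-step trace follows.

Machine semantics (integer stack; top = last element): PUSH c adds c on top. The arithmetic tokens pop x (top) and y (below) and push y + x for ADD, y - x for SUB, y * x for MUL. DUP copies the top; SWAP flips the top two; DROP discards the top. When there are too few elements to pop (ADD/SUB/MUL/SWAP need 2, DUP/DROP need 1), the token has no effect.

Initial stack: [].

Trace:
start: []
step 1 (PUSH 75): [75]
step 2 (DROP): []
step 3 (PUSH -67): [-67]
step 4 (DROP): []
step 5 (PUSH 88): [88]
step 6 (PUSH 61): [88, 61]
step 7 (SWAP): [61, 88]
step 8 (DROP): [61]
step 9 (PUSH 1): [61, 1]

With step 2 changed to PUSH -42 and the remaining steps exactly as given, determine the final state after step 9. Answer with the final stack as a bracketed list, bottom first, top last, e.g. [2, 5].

[75, -42, 61, 1]

(re-executing from step 2 with the substitution; state before step 2: [75])
step 2 (PUSH -42): [75, -42]
step 3 (PUSH -67): [75, -42, -67]
step 4 (DROP): [75, -42]
step 5 (PUSH 88): [75, -42, 88]
step 6 (PUSH 61): [75, -42, 88, 61]
step 7 (SWAP): [75, -42, 61, 88]
step 8 (DROP): [75, -42, 61]
step 9 (PUSH 1): [75, -42, 61, 1]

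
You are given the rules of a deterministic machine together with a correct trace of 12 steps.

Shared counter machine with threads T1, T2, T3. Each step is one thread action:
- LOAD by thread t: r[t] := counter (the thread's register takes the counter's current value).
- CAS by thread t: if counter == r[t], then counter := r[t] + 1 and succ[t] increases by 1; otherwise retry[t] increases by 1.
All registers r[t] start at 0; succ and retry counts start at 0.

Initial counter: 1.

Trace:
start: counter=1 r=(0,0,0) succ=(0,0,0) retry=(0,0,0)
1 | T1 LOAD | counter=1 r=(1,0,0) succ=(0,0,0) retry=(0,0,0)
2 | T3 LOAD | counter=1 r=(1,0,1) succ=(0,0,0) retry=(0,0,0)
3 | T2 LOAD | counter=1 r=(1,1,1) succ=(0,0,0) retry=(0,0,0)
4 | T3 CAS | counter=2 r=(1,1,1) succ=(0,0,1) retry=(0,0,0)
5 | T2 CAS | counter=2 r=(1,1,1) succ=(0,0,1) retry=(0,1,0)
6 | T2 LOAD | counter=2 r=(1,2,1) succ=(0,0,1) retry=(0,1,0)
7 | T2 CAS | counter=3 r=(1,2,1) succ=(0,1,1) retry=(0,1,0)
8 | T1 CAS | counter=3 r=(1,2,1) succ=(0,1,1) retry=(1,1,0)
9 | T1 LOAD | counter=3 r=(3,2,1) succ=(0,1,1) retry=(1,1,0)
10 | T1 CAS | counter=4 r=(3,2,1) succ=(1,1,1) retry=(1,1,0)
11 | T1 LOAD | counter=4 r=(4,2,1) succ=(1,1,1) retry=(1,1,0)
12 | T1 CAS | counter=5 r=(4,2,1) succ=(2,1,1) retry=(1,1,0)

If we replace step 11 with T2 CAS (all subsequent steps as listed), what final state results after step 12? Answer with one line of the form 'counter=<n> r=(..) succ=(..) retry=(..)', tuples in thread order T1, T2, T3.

counter=4 r=(3,2,1) succ=(1,1,1) retry=(2,2,0)

(re-executing from step 11 with the substitution; state before step 11: counter=4 r=(3,2,1) succ=(1,1,1) retry=(1,1,0))
11 | T2 CAS | counter=4 r=(3,2,1) succ=(1,1,1) retry=(1,2,0)
12 | T1 CAS | counter=4 r=(3,2,1) succ=(1,1,1) retry=(2,2,0)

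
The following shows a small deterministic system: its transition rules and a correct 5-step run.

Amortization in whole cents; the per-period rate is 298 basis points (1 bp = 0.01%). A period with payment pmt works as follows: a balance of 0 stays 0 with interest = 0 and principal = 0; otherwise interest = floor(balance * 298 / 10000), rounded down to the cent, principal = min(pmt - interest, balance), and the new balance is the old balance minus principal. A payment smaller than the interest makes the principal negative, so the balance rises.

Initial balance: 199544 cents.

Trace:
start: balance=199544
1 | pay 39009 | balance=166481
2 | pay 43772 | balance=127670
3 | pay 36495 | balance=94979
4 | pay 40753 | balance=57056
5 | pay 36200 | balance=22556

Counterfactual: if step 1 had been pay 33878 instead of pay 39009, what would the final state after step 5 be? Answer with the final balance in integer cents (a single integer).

28327

(re-executing from step 1 with the substitution; state before step 1: balance=199544)
1 | pay 33878 | balance=171612
2 | pay 43772 | balance=132954
3 | pay 36495 | balance=100421
4 | pay 40753 | balance=62660
5 | pay 36200 | balance=28327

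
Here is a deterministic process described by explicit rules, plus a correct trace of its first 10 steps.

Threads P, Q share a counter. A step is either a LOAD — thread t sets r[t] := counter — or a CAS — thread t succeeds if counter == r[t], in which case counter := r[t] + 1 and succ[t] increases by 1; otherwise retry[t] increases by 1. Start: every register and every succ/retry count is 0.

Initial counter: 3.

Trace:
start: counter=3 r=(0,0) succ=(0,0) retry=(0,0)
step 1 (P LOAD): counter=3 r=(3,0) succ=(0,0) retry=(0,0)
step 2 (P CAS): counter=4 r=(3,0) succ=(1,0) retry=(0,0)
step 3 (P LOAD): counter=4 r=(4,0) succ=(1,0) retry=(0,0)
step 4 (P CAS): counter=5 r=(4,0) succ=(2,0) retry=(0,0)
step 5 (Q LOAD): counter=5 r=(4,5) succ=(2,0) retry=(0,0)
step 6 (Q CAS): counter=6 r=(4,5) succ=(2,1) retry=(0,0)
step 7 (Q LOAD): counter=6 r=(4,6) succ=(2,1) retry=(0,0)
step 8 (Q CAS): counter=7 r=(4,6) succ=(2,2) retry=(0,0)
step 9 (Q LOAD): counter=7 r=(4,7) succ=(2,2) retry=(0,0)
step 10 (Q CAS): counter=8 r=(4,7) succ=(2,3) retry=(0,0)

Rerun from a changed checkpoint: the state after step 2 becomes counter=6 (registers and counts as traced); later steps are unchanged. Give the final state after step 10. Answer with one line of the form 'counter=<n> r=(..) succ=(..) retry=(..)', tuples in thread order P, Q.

counter=10 r=(6,9) succ=(2,3) retry=(0,0)

state after step 2 := counter=6 r=(3,0) succ=(1,0) retry=(0,0)
step 3 (P LOAD): counter=6 r=(6,0) succ=(1,0) retry=(0,0)
step 4 (P CAS): counter=7 r=(6,0) succ=(2,0) retry=(0,0)
step 5 (Q LOAD): counter=7 r=(6,7) succ=(2,0) retry=(0,0)
step 6 (Q CAS): counter=8 r=(6,7) succ=(2,1) retry=(0,0)
step 7 (Q LOAD): counter=8 r=(6,8) succ=(2,1) retry=(0,0)
step 8 (Q CAS): counter=9 r=(6,8) succ=(2,2) retry=(0,0)
step 9 (Q LOAD): counter=9 r=(6,9) succ=(2,2) retry=(0,0)
step 10 (Q CAS): counter=10 r=(6,9) succ=(2,3) retry=(0,0)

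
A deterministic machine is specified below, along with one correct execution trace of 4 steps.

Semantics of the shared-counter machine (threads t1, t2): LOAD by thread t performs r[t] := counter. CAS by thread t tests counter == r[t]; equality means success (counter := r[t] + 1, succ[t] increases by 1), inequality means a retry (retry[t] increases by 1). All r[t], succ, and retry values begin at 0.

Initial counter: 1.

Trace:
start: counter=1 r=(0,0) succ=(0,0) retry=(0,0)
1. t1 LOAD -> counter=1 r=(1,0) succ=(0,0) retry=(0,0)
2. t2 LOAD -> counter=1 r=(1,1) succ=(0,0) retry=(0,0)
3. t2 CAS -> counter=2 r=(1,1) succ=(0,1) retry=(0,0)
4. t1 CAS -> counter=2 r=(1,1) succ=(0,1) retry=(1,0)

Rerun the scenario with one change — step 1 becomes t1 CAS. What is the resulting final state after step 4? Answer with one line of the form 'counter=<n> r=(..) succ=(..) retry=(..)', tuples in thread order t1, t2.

(re-executing from step 1 with the substitution; state before step 1: counter=1 r=(0,0) succ=(0,0) retry=(0,0))
1. t1 CAS -> counter=1 r=(0,0) succ=(0,0) retry=(1,0)
2. t2 LOAD -> counter=1 r=(0,1) succ=(0,0) retry=(1,0)
3. t2 CAS -> counter=2 r=(0,1) succ=(0,1) retry=(1,0)
4. t1 CAS -> counter=2 r=(0,1) succ=(0,1) retry=(2,0)

counter=2 r=(0,1) succ=(0,1) retry=(2,0)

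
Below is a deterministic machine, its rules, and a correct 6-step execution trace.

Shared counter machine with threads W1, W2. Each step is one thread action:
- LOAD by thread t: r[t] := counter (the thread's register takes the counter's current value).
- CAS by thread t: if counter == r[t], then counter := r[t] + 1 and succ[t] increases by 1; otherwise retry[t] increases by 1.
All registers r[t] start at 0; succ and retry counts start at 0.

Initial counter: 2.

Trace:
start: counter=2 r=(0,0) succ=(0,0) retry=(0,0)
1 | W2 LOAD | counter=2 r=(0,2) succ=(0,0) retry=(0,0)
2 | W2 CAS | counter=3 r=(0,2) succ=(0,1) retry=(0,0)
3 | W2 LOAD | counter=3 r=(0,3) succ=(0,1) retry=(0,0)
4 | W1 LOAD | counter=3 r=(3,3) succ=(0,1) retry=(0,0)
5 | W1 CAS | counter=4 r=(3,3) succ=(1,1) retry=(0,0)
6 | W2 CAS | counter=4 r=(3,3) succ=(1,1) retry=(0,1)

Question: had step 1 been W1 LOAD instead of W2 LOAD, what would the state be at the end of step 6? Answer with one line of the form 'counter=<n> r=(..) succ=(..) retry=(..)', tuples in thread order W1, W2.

counter=3 r=(2,2) succ=(1,0) retry=(0,2)

(re-executing from step 1 with the substitution; state before step 1: counter=2 r=(0,0) succ=(0,0) retry=(0,0))
1 | W1 LOAD | counter=2 r=(2,0) succ=(0,0) retry=(0,0)
2 | W2 CAS | counter=2 r=(2,0) succ=(0,0) retry=(0,1)
3 | W2 LOAD | counter=2 r=(2,2) succ=(0,0) retry=(0,1)
4 | W1 LOAD | counter=2 r=(2,2) succ=(0,0) retry=(0,1)
5 | W1 CAS | counter=3 r=(2,2) succ=(1,0) retry=(0,1)
6 | W2 CAS | counter=3 r=(2,2) succ=(1,0) retry=(0,2)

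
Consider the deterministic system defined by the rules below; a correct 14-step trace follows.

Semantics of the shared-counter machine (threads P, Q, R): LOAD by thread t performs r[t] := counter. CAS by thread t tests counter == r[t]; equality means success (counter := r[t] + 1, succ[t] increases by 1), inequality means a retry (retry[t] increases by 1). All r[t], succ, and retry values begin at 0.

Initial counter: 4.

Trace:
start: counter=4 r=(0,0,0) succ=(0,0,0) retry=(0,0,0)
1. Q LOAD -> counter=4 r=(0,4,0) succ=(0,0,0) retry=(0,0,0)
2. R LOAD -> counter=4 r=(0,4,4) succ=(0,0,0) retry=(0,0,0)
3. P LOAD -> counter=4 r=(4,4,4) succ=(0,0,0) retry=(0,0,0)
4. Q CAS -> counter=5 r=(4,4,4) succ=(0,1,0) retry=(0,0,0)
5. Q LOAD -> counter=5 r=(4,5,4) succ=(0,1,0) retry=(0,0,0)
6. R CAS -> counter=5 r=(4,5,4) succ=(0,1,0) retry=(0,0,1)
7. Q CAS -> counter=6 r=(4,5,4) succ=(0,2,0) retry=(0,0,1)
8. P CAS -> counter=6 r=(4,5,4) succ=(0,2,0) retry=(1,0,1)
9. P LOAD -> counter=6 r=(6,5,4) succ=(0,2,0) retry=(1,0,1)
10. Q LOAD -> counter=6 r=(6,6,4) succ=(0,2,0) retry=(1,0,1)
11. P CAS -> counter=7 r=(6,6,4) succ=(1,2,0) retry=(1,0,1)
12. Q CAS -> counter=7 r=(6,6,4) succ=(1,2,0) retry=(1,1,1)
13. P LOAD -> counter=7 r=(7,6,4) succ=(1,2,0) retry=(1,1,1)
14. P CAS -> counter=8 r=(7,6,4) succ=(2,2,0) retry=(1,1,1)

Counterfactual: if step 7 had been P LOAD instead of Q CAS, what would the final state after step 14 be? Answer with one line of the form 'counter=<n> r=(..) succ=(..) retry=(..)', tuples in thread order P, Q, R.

(re-executing from step 7 with the substitution; state before step 7: counter=5 r=(4,5,4) succ=(0,1,0) retry=(0,0,1))
7. P LOAD -> counter=5 r=(5,5,4) succ=(0,1,0) retry=(0,0,1)
8. P CAS -> counter=6 r=(5,5,4) succ=(1,1,0) retry=(0,0,1)
9. P LOAD -> counter=6 r=(6,5,4) succ=(1,1,0) retry=(0,0,1)
10. Q LOAD -> counter=6 r=(6,6,4) succ=(1,1,0) retry=(0,0,1)
11. P CAS -> counter=7 r=(6,6,4) succ=(2,1,0) retry=(0,0,1)
12. Q CAS -> counter=7 r=(6,6,4) succ=(2,1,0) retry=(0,1,1)
13. P LOAD -> counter=7 r=(7,6,4) succ=(2,1,0) retry=(0,1,1)
14. P CAS -> counter=8 r=(7,6,4) succ=(3,1,0) retry=(0,1,1)

counter=8 r=(7,6,4) succ=(3,1,0) retry=(0,1,1)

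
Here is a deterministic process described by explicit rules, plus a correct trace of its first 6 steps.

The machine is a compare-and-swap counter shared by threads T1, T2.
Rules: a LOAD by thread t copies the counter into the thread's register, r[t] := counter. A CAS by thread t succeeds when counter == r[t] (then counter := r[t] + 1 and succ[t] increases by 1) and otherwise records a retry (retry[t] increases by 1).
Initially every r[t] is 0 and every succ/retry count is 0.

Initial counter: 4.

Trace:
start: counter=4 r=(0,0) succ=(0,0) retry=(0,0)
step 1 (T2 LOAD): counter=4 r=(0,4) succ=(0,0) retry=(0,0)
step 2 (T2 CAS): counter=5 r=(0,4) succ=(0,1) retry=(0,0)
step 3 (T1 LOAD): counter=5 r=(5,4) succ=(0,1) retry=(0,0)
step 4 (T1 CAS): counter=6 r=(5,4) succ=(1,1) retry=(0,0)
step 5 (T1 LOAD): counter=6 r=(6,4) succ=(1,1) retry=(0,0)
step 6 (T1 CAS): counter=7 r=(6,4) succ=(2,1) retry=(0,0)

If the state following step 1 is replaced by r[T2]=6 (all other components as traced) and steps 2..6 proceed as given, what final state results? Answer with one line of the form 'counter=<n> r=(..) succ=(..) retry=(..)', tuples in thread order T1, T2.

state after step 1 := counter=4 r=(0,6) succ=(0,0) retry=(0,0)
step 2 (T2 CAS): counter=4 r=(0,6) succ=(0,0) retry=(0,1)
step 3 (T1 LOAD): counter=4 r=(4,6) succ=(0,0) retry=(0,1)
step 4 (T1 CAS): counter=5 r=(4,6) succ=(1,0) retry=(0,1)
step 5 (T1 LOAD): counter=5 r=(5,6) succ=(1,0) retry=(0,1)
step 6 (T1 CAS): counter=6 r=(5,6) succ=(2,0) retry=(0,1)

counter=6 r=(5,6) succ=(2,0) retry=(0,1)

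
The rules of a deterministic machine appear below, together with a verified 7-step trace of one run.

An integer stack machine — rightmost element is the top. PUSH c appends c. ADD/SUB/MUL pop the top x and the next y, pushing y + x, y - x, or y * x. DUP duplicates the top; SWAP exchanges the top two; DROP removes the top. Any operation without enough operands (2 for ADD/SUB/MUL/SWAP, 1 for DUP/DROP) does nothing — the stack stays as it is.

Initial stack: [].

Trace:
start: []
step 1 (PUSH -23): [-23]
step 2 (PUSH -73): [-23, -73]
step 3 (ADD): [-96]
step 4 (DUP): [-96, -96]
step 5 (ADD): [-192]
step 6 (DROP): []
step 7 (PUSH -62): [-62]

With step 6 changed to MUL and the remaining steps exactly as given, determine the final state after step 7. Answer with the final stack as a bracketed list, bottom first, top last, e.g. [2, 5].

(re-executing from step 6 with the substitution; state before step 6: [-192])
step 6 (MUL): [-192]
step 7 (PUSH -62): [-192, -62]

[-192, -62]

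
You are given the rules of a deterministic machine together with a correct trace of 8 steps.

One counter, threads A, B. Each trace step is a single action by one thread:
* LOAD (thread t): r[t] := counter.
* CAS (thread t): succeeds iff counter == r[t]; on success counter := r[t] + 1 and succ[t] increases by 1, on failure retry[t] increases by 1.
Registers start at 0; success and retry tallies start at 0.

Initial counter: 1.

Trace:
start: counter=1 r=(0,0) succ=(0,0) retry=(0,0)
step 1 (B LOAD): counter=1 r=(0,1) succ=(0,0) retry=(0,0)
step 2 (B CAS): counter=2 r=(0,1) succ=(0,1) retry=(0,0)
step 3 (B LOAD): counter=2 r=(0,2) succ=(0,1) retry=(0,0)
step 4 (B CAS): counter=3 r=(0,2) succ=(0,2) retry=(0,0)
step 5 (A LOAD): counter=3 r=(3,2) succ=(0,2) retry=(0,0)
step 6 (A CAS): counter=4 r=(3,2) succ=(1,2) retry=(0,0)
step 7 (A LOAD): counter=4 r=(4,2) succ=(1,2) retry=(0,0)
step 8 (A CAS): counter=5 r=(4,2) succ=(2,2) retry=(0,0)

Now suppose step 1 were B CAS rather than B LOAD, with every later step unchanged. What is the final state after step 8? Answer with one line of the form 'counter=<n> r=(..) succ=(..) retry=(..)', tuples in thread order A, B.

(re-executing from step 1 with the substitution; state before step 1: counter=1 r=(0,0) succ=(0,0) retry=(0,0))
step 1 (B CAS): counter=1 r=(0,0) succ=(0,0) retry=(0,1)
step 2 (B CAS): counter=1 r=(0,0) succ=(0,0) retry=(0,2)
step 3 (B LOAD): counter=1 r=(0,1) succ=(0,0) retry=(0,2)
step 4 (B CAS): counter=2 r=(0,1) succ=(0,1) retry=(0,2)
step 5 (A LOAD): counter=2 r=(2,1) succ=(0,1) retry=(0,2)
step 6 (A CAS): counter=3 r=(2,1) succ=(1,1) retry=(0,2)
step 7 (A LOAD): counter=3 r=(3,1) succ=(1,1) retry=(0,2)
step 8 (A CAS): counter=4 r=(3,1) succ=(2,1) retry=(0,2)

counter=4 r=(3,1) succ=(2,1) retry=(0,2)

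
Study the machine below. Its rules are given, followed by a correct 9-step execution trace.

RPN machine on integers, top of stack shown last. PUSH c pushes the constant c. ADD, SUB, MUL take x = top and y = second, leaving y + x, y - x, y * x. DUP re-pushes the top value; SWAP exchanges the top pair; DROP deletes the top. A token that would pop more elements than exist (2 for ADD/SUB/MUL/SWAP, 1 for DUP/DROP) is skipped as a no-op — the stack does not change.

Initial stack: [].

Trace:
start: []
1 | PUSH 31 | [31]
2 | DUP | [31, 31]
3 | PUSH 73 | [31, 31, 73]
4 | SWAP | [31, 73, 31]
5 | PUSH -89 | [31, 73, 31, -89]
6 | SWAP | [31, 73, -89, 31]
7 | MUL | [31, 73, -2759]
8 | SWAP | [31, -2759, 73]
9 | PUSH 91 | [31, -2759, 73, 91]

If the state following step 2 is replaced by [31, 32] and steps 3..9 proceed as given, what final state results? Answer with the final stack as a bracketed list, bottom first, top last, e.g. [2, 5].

[31, -2848, 73, 91]

state after step 2 := [31, 32]
3 | PUSH 73 | [31, 32, 73]
4 | SWAP | [31, 73, 32]
5 | PUSH -89 | [31, 73, 32, -89]
6 | SWAP | [31, 73, -89, 32]
7 | MUL | [31, 73, -2848]
8 | SWAP | [31, -2848, 73]
9 | PUSH 91 | [31, -2848, 73, 91]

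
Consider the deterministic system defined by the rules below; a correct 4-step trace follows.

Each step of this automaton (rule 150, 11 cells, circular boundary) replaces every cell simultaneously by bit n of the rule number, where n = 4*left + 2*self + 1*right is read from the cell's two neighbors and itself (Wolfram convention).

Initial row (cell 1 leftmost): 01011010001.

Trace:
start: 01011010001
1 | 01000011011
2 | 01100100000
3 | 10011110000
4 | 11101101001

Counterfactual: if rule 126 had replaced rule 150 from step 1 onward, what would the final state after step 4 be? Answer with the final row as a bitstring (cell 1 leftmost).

10000111111

(re-executing steps 1..4 under rule 126; state before step 1: 01011010001)
1 | 11111111011
2 | 00000001110
3 | 00000011011
4 | 10000111111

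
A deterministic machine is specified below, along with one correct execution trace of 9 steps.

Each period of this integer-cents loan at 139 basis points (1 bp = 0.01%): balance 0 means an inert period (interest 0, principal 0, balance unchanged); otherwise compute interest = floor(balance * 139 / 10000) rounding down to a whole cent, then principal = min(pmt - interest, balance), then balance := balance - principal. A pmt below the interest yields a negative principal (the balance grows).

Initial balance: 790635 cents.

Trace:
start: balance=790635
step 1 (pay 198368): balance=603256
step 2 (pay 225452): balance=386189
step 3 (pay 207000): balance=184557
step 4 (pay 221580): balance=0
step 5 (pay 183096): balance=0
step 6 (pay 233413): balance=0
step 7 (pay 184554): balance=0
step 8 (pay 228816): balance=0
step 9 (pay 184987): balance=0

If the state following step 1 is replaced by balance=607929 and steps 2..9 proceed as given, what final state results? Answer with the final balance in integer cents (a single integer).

0

state after step 1 := balance=607929
step 2 (pay 225452): balance=390927
step 3 (pay 207000): balance=189360
step 4 (pay 221580): balance=0
step 5 (pay 183096): balance=0
step 6 (pay 233413): balance=0
step 7 (pay 184554): balance=0
step 8 (pay 228816): balance=0
step 9 (pay 184987): balance=0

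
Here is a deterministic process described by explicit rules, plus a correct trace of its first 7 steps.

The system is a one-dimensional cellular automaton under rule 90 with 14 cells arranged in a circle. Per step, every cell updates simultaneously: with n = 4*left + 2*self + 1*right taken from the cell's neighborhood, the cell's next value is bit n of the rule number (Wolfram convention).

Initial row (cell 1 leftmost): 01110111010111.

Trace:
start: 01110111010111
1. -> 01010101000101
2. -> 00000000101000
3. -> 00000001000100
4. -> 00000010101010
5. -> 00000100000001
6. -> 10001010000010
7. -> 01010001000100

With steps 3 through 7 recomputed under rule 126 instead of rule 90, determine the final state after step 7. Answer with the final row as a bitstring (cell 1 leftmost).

(re-executing steps 3..7 under rule 126; state before step 3: 00000000101000)
3. -> 00000001111100
4. -> 00000011000110
5. -> 00000111101111
6. -> 10001100111001
7. -> 11011111101111

11011111101111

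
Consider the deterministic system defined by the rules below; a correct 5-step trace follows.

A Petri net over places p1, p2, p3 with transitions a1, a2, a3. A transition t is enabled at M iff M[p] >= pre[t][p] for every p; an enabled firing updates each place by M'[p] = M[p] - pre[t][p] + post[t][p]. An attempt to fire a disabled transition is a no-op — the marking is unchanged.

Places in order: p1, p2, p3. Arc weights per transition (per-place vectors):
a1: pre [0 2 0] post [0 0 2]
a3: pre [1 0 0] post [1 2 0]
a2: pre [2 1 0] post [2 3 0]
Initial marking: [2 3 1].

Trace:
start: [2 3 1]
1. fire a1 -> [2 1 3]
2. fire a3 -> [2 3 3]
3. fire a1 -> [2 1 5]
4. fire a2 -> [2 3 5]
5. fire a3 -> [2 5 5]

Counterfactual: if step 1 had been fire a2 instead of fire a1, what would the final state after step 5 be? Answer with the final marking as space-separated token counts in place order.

(re-executing from step 1 with the substitution; state before step 1: [2 3 1])
1. fire a2 -> [2 5 1]
2. fire a3 -> [2 7 1]
3. fire a1 -> [2 5 3]
4. fire a2 -> [2 7 3]
5. fire a3 -> [2 9 3]

2 9 3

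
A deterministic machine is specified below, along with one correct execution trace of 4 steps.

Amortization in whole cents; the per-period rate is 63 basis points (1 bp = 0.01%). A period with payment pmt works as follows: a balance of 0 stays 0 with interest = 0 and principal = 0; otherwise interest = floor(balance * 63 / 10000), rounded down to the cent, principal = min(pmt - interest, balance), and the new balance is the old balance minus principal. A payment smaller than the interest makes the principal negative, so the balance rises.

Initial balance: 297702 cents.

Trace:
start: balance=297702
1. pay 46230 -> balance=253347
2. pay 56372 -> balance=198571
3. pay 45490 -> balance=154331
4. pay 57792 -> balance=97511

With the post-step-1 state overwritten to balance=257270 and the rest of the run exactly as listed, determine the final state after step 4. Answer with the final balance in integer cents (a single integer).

state after step 1 := balance=257270
2. pay 56372 -> balance=202518
3. pay 45490 -> balance=158303
4. pay 57792 -> balance=101508

101508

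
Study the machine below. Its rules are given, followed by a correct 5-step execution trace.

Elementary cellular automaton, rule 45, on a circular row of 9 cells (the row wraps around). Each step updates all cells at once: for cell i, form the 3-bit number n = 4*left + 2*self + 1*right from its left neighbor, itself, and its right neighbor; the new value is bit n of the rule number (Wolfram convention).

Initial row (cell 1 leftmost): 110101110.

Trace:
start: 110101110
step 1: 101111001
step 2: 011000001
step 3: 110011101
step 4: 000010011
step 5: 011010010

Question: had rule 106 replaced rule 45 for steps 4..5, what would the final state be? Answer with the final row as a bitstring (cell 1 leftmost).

101111101

(re-executing steps 4..5 under rule 106; state before step 4: 110011101)
step 4: 010110111
step 5: 101111101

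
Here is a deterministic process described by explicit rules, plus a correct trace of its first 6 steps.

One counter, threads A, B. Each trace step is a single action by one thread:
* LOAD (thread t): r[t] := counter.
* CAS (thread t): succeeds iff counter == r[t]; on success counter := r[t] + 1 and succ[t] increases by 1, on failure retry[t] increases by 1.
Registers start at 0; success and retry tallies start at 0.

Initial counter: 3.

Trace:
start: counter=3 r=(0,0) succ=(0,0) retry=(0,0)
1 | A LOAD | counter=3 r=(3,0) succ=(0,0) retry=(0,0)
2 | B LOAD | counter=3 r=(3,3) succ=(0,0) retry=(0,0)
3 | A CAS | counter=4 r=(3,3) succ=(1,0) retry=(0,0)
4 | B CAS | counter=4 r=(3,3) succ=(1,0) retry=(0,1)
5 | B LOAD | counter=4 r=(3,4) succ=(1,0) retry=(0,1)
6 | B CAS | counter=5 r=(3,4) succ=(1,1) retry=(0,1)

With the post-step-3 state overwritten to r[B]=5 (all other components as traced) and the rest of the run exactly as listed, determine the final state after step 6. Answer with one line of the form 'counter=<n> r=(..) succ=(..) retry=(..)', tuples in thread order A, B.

state after step 3 := counter=4 r=(3,5) succ=(1,0) retry=(0,0)
4 | B CAS | counter=4 r=(3,5) succ=(1,0) retry=(0,1)
5 | B LOAD | counter=4 r=(3,4) succ=(1,0) retry=(0,1)
6 | B CAS | counter=5 r=(3,4) succ=(1,1) retry=(0,1)

counter=5 r=(3,4) succ=(1,1) retry=(0,1)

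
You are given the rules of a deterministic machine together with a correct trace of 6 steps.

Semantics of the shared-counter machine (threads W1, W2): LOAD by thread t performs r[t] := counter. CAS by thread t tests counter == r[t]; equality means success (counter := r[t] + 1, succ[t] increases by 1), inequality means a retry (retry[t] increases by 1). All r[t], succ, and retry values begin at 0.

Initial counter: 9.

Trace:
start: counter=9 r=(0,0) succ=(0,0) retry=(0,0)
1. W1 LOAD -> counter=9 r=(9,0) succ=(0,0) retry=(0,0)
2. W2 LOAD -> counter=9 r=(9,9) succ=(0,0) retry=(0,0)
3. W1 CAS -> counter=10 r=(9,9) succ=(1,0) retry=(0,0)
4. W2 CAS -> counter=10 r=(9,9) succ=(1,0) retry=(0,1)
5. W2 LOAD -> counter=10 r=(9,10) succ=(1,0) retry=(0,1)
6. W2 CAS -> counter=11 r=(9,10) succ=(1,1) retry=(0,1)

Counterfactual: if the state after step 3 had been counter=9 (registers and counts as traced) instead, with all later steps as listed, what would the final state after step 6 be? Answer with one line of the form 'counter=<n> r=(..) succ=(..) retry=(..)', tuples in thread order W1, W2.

counter=11 r=(9,10) succ=(1,2) retry=(0,0)

state after step 3 := counter=9 r=(9,9) succ=(1,0) retry=(0,0)
4. W2 CAS -> counter=10 r=(9,9) succ=(1,1) retry=(0,0)
5. W2 LOAD -> counter=10 r=(9,10) succ=(1,1) retry=(0,0)
6. W2 CAS -> counter=11 r=(9,10) succ=(1,2) retry=(0,0)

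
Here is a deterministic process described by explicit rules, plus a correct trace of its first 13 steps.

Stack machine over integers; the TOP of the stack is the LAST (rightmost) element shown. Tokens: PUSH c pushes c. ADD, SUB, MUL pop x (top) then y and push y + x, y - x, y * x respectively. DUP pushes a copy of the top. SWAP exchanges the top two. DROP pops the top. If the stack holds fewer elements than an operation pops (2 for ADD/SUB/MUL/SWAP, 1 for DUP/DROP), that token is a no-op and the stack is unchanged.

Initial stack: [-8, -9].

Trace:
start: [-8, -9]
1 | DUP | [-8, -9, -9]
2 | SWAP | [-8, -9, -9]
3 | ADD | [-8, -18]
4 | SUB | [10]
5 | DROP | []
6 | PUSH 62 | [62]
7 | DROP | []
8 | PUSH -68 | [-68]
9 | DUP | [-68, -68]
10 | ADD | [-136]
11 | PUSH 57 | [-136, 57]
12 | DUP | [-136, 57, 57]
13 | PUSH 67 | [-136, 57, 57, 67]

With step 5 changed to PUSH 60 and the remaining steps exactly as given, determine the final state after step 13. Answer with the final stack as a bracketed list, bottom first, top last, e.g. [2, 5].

(re-executing from step 5 with the substitution; state before step 5: [10])
5 | PUSH 60 | [10, 60]
6 | PUSH 62 | [10, 60, 62]
7 | DROP | [10, 60]
8 | PUSH -68 | [10, 60, -68]
9 | DUP | [10, 60, -68, -68]
10 | ADD | [10, 60, -136]
11 | PUSH 57 | [10, 60, -136, 57]
12 | DUP | [10, 60, -136, 57, 57]
13 | PUSH 67 | [10, 60, -136, 57, 57, 67]

[10, 60, -136, 57, 57, 67]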